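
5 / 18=0.28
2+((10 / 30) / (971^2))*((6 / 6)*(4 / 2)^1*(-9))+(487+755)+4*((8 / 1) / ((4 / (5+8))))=1270949662 / 942841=1348.00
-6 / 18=-1 / 3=-0.33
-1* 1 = -1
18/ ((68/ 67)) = 603/ 34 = 17.74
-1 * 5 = -5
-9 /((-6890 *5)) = 0.00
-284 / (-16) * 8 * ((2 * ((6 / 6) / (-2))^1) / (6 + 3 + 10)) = -7.47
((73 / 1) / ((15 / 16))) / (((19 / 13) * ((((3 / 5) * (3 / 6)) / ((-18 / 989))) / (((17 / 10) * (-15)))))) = 82.42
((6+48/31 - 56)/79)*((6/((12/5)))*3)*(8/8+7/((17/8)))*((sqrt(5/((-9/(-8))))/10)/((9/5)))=-274115*sqrt(10)/374697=-2.31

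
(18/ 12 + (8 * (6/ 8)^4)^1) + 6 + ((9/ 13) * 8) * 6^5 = 17920077/ 416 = 43077.11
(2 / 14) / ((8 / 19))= 19 / 56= 0.34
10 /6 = 5 /3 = 1.67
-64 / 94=-32 / 47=-0.68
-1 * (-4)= 4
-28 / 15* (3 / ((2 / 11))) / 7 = -22 / 5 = -4.40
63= 63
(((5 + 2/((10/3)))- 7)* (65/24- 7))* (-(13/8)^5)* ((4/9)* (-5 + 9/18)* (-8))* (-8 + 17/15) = 27573332059/3686400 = 7479.75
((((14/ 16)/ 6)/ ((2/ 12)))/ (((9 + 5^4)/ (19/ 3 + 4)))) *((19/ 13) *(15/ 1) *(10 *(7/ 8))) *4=721525/ 65936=10.94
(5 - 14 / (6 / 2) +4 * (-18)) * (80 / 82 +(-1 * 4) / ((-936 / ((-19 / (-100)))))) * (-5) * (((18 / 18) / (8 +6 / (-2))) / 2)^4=40281497 / 1151280000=0.03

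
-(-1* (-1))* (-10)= 10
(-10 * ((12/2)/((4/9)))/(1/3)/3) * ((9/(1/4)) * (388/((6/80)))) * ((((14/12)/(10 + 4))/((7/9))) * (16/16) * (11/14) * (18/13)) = -1866823200/637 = -2930648.67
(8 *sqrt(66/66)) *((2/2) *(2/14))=8/7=1.14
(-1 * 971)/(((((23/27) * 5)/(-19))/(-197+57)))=-606410.61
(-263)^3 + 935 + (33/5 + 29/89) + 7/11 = -89042519223/4895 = -18190504.44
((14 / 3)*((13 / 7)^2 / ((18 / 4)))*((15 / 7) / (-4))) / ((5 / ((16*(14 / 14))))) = -2704 / 441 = -6.13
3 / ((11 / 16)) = 48 / 11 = 4.36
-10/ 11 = -0.91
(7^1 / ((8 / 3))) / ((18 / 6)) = 7 / 8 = 0.88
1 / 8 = 0.12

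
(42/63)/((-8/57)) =-19/4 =-4.75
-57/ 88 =-0.65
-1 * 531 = -531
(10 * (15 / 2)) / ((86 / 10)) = 375 / 43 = 8.72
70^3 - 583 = 342417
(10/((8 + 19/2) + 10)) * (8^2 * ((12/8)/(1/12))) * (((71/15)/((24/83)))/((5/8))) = 3017216/275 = 10971.69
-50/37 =-1.35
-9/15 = -3/5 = -0.60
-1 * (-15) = 15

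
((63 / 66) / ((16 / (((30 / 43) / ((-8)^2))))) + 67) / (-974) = -32451899 / 471758848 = -0.07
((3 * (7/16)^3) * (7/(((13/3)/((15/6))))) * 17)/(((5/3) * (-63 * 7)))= -2499/106496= -0.02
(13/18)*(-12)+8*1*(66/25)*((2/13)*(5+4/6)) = 9502/975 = 9.75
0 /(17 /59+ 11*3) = 0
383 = 383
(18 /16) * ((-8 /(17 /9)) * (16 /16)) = -81 /17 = -4.76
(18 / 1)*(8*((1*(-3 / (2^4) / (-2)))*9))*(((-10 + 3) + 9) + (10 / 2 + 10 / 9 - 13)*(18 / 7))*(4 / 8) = -13365 / 14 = -954.64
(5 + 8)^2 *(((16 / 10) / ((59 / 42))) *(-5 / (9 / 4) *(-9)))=227136 / 59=3849.76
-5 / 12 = -0.42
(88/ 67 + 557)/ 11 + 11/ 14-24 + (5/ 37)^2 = 389290787/ 14125342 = 27.56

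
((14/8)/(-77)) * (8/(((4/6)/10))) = -30/11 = -2.73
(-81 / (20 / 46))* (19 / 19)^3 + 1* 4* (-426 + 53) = -1678.30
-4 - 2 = -6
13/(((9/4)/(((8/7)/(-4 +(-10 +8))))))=-1.10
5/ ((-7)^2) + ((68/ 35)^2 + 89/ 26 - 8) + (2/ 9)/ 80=-799651/ 1146600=-0.70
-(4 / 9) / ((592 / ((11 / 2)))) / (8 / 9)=-11 / 2368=-0.00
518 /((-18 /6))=-172.67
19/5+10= 69/5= 13.80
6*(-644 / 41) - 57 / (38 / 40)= -6324 / 41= -154.24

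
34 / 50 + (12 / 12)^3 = 42 / 25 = 1.68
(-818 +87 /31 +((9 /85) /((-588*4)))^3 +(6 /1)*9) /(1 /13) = -90783121192784394881 /9174167371264000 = -9895.52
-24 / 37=-0.65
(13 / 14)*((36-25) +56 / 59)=9165 / 826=11.10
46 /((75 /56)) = 2576 /75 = 34.35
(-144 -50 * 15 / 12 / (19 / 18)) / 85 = -2.39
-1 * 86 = -86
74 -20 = 54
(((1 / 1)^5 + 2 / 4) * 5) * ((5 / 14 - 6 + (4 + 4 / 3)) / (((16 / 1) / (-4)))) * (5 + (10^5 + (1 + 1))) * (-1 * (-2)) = 6500455 / 56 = 116079.55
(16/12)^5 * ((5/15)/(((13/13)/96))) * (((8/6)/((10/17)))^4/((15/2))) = 87578116096/184528125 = 474.61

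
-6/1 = -6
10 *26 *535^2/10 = 7441850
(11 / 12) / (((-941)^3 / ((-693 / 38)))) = 2541 / 126652118392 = 0.00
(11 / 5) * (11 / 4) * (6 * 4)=726 / 5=145.20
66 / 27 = 22 / 9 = 2.44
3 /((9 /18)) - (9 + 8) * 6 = -96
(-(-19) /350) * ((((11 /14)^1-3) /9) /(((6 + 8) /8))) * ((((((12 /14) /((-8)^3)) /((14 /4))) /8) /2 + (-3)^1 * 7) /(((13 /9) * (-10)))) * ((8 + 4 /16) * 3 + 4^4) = -278786020113 /89493913600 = -3.12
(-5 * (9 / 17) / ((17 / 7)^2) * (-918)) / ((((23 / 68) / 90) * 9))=4762800 / 391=12181.07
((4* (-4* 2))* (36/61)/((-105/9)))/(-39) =-1152/27755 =-0.04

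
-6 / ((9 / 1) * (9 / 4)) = -8 / 27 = -0.30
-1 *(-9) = 9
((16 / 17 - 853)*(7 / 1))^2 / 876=10280946025 / 253164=40609.83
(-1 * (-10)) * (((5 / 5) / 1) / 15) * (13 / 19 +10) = 406 / 57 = 7.12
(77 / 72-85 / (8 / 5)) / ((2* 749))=-937 / 26964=-0.03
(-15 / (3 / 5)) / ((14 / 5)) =-125 / 14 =-8.93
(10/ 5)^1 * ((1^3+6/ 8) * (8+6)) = 49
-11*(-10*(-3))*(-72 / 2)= 11880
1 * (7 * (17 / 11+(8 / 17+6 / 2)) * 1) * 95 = 623770 / 187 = 3335.67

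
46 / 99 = 0.46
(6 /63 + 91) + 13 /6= 3917 /42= 93.26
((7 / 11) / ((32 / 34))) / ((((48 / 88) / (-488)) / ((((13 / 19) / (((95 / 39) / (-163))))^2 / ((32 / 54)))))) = -446180343310611 / 208513600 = -2139814.11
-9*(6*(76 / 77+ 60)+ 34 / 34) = -254277 / 77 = -3302.30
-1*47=-47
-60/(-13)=60/13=4.62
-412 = -412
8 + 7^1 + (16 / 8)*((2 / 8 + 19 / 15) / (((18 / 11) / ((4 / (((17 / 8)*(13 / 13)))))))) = 42433 / 2295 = 18.49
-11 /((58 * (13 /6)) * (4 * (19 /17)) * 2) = -561 /57304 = -0.01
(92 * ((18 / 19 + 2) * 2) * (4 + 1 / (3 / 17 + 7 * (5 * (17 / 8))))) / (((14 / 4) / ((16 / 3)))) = 638918656 / 192641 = 3316.63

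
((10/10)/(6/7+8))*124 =14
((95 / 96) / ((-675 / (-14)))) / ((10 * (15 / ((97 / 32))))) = 12901 / 31104000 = 0.00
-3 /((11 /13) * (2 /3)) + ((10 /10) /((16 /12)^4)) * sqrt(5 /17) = -5.15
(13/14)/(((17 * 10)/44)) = 143/595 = 0.24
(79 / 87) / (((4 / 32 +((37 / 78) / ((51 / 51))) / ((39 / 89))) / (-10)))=-3204240 / 426097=-7.52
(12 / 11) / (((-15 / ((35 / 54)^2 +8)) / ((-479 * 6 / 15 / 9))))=23521774 / 1804275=13.04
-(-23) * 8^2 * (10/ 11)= 14720/ 11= 1338.18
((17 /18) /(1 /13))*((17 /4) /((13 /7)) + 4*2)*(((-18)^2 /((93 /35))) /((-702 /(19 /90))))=-1209635 /261144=-4.63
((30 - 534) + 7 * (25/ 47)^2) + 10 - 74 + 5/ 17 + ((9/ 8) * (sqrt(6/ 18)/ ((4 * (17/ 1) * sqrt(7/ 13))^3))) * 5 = -565.73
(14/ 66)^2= 49/ 1089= 0.04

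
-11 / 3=-3.67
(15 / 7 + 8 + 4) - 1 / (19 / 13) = 1790 / 133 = 13.46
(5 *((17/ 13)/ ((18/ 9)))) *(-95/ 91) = -8075/ 2366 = -3.41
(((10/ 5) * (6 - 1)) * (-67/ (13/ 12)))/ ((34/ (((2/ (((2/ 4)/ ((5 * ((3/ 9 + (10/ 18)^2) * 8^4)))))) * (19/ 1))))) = -8342732800/ 459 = -18175888.45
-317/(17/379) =-120143/17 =-7067.24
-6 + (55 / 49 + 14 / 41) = -9113 / 2009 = -4.54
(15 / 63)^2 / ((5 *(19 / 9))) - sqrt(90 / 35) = 5 / 931 - 3 *sqrt(14) / 7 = -1.60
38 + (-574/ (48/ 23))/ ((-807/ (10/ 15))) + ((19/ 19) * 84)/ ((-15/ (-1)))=6366341/ 145260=43.83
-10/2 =-5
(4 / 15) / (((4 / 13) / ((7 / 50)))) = 91 / 750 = 0.12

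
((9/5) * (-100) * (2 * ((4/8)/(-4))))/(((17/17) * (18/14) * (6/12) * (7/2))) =20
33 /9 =11 /3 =3.67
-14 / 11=-1.27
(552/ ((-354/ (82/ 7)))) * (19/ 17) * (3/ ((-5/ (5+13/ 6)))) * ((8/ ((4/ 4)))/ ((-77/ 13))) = -320499296/ 2703085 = -118.57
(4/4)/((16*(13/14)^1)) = 7/104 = 0.07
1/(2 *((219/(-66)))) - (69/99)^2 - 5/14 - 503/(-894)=-35732771/82915371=-0.43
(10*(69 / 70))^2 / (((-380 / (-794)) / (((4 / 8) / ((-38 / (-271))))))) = 512221707 / 707560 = 723.93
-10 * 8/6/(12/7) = -70/9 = -7.78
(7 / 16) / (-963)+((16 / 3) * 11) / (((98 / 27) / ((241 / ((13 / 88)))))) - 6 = 258745214453 / 9814896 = 26362.50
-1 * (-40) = 40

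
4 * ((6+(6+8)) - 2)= 72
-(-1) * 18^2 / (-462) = -54 / 77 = -0.70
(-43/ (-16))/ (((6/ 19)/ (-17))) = -13889/ 96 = -144.68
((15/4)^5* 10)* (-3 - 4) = -51910.40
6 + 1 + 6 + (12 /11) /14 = 1007 /77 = 13.08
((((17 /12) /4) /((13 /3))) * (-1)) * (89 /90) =-1513 /18720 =-0.08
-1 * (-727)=727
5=5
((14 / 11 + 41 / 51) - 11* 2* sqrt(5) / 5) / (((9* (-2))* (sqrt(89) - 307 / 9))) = -3377* sqrt(5) / 435200 - 99* sqrt(445) / 435200 + 699* sqrt(89) / 6510592 + 71531 / 19531776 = -0.02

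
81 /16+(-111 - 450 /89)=-158055 /1424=-110.99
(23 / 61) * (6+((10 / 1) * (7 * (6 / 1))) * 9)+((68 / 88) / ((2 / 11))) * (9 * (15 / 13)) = 1471.64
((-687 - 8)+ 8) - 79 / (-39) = -26714 / 39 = -684.97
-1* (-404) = 404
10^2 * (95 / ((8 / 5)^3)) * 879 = 260953125 / 128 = 2038696.29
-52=-52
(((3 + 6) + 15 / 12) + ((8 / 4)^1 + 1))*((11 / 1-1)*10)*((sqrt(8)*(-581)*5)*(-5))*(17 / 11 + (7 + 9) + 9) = 11239445000*sqrt(2) / 11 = 1444997777.50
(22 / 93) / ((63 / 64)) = 1408 / 5859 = 0.24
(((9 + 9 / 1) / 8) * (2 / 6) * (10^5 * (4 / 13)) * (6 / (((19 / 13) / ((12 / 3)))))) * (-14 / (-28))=189473.68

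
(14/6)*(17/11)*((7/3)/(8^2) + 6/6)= 23681/6336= 3.74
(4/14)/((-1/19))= -5.43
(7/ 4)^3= 343/ 64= 5.36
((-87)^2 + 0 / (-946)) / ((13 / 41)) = 310329 / 13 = 23871.46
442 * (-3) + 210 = -1116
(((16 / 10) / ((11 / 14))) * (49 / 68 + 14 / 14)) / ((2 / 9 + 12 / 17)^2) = 1127763 / 277255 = 4.07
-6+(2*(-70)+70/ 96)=-6973/ 48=-145.27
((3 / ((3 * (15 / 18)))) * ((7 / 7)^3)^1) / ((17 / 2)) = 12 / 85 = 0.14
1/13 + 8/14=59/91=0.65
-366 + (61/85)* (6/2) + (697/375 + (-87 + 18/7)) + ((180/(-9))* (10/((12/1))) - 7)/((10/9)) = -41743739/89250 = -467.72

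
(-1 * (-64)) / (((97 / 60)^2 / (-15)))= -3456000 / 9409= -367.31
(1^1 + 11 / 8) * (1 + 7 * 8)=1083 / 8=135.38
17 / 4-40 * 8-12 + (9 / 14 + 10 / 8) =-2281 / 7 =-325.86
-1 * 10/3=-3.33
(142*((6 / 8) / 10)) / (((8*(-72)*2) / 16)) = -71 / 480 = -0.15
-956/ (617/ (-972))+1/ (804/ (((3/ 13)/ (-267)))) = 864397624279/ 573950676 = 1506.05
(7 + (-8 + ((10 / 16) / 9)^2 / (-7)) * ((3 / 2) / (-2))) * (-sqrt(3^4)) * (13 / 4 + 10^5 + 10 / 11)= -2767789910111 / 236544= -11700951.66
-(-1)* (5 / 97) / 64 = 0.00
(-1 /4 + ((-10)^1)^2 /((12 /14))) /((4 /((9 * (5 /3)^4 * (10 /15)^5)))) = 1746250 /6561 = 266.16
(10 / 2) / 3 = 5 / 3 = 1.67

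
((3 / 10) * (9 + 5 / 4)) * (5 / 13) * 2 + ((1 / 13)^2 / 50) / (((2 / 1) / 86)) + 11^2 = 2084961 / 16900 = 123.37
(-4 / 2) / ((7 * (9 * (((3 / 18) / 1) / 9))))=-1.71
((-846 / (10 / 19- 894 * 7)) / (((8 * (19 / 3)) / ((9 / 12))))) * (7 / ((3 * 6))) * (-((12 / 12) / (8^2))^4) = -2961 / 63829656469504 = -0.00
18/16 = 9/8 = 1.12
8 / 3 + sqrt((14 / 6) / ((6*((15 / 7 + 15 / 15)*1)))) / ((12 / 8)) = 7*sqrt(11) / 99 + 8 / 3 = 2.90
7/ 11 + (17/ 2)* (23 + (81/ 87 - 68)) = -119290/ 319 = -373.95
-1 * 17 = -17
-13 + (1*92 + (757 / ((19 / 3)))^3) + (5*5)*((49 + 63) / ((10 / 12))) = 11736136612 / 6859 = 1711056.51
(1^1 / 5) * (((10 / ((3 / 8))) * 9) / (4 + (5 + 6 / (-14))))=28 / 5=5.60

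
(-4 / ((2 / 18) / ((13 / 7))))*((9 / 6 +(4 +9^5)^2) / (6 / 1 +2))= -816018093657 / 28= -29143503344.89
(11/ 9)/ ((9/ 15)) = 55/ 27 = 2.04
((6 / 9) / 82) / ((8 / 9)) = 3 / 328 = 0.01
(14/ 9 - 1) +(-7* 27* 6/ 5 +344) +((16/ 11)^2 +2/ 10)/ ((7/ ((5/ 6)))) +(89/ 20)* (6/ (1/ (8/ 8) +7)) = 121.37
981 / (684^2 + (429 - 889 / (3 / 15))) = 981 / 463840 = 0.00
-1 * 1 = -1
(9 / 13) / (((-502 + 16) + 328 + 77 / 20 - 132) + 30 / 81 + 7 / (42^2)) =-8505 / 3510754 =-0.00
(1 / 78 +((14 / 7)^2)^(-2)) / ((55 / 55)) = 47 / 624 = 0.08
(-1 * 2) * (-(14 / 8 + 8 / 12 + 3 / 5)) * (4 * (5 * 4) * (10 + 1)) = 15928 / 3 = 5309.33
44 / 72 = 11 / 18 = 0.61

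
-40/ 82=-20/ 41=-0.49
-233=-233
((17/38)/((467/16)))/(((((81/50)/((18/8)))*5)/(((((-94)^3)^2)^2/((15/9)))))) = 32362581407369229600309248/26619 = 1215769991636396168162.19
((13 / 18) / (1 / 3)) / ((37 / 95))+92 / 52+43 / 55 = 1287953 / 158730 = 8.11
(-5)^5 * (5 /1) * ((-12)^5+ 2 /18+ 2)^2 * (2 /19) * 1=-156725668811281250 /1539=-101836042112593.40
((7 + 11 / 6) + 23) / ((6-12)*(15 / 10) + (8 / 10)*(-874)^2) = 955 / 18332754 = 0.00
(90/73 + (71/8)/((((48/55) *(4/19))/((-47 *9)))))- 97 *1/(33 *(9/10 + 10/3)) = -1066845602555/52214272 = -20432.07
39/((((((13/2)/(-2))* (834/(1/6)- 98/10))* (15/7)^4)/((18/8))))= -2401/9364125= -0.00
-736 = -736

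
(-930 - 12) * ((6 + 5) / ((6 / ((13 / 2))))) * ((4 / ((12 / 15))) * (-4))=224510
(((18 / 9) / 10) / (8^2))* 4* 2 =1 / 40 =0.02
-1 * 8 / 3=-8 / 3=-2.67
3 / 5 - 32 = -157 / 5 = -31.40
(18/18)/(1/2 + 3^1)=2/7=0.29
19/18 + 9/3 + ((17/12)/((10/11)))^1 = 2021/360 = 5.61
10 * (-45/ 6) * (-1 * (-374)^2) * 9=94416300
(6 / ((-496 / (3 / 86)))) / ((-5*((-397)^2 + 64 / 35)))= 0.00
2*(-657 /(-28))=657 /14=46.93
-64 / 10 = -32 / 5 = -6.40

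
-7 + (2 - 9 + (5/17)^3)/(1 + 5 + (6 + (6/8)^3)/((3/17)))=-95495807/13328969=-7.16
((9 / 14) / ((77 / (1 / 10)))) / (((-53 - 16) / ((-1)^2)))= -3 / 247940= -0.00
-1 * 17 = -17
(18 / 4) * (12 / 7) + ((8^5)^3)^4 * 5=53637343930306110042542145950260821426655869276426076214 / 7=7662477704329444291791735000000000000000000000000000000.00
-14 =-14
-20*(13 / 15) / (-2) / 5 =26 / 15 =1.73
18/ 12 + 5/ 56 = 1.59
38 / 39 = 0.97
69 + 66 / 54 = 632 / 9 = 70.22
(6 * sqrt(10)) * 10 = 60 * sqrt(10) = 189.74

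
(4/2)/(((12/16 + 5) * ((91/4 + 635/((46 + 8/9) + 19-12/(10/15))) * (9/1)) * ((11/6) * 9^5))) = 27584/2782358115471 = 0.00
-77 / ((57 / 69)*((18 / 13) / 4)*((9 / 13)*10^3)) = -299299 / 769500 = -0.39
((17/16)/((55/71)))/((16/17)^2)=1.55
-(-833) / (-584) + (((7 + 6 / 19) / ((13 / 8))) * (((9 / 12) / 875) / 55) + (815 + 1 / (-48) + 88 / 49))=237724127344477 / 291561270000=815.35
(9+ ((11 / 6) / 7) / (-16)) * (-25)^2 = 3773125 / 672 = 5614.77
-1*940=-940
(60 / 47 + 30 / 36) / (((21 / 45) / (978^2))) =203252850 / 47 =4324528.72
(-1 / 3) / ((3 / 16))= -16 / 9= -1.78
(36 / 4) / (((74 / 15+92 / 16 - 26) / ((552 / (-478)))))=149040 / 219641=0.68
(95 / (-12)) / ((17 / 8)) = -190 / 51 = -3.73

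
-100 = -100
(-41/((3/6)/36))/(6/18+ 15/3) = -1107/2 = -553.50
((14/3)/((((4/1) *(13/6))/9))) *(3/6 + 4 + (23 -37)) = -1197/26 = -46.04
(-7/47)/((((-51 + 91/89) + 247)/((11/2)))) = -0.00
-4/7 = -0.57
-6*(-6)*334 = 12024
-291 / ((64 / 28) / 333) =-678321 / 16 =-42395.06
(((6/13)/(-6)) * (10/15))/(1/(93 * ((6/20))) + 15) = -186/54535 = -0.00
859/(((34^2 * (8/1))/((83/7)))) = 71297/64736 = 1.10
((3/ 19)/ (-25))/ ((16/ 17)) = -0.01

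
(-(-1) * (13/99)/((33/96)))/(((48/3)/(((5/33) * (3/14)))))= 65/83853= 0.00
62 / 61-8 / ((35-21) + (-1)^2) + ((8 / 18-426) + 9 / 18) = -2330903 / 5490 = -424.57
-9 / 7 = -1.29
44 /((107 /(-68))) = -27.96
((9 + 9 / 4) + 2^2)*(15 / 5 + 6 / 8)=57.19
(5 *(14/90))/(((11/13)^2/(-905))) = -983.12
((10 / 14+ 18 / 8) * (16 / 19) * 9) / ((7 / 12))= 35856 / 931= 38.51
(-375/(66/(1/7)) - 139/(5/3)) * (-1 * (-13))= -842959/770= -1094.75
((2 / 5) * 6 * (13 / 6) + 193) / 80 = 991 / 400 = 2.48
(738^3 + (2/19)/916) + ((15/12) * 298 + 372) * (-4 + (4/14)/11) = 269324394929231/670054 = 401944313.34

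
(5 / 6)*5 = 25 / 6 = 4.17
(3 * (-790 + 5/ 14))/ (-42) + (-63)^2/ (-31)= -435219/ 6076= -71.63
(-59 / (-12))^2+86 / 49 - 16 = 70057 / 7056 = 9.93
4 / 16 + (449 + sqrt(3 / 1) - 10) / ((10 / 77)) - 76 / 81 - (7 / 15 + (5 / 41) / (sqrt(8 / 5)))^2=-7* sqrt(10) / 246 + 77* sqrt(3) / 10 + 92028078817 / 27232200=3392.63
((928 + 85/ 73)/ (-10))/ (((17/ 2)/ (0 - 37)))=2509673/ 6205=404.46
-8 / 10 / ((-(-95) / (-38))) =8 / 25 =0.32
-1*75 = -75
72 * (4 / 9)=32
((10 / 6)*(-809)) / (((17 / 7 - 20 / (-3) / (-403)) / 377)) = -4301926265 / 20413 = -210744.44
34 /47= 0.72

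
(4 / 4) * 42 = 42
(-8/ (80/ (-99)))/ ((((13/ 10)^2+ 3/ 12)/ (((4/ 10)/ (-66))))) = -3/ 97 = -0.03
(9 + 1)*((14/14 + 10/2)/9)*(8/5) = 10.67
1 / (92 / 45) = 45 / 92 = 0.49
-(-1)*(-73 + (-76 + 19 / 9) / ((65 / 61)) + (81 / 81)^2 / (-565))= -9409627 / 66105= -142.34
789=789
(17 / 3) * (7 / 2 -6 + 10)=85 / 2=42.50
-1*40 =-40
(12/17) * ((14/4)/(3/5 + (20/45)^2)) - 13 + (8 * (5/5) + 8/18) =-72041/49419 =-1.46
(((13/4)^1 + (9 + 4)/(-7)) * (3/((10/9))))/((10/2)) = 1053/1400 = 0.75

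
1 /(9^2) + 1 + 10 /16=1061 /648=1.64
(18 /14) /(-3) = -3 /7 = -0.43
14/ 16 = 7/ 8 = 0.88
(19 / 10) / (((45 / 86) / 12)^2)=1124192 / 1125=999.28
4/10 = 2/5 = 0.40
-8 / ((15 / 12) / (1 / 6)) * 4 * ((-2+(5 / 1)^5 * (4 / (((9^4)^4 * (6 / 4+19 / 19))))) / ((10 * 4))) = 29648323021589456 / 138976514163888075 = 0.21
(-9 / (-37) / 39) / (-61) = -3 / 29341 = -0.00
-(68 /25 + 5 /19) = -1417 /475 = -2.98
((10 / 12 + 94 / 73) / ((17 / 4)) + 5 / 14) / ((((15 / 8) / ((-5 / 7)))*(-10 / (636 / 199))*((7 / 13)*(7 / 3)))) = 245984024 / 2964742795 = 0.08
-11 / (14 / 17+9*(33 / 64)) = -11968 / 5945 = -2.01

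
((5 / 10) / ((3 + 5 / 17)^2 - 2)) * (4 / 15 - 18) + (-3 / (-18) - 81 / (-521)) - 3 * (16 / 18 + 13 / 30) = -92882633 / 19990770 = -4.65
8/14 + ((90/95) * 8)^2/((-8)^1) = -16700/2527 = -6.61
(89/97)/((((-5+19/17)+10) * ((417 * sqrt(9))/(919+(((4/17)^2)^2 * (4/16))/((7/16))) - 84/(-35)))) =4064611082605/101933856932232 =0.04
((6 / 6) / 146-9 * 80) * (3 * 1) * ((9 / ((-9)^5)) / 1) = 105119 / 319302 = 0.33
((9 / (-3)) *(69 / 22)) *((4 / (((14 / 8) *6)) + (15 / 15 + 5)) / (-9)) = 6.67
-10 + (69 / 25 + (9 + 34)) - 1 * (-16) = 1294 / 25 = 51.76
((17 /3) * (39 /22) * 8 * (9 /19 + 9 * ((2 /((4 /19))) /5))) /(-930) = -245973 /161975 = -1.52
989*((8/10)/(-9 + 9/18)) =-7912/85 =-93.08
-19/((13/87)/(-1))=1653/13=127.15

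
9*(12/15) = 36/5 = 7.20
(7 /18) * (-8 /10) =-14 /45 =-0.31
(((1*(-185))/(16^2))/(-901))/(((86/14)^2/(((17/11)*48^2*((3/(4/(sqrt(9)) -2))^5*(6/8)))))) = -14452537995/137979776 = -104.74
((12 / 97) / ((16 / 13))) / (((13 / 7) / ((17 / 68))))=21 / 1552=0.01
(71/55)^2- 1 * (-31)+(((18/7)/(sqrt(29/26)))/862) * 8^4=36864 * sqrt(754)/87493+98816/3025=44.24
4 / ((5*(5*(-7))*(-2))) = 2 / 175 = 0.01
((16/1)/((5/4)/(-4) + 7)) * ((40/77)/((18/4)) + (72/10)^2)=230432768/1853775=124.30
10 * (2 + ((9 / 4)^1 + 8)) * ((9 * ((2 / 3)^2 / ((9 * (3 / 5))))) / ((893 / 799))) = 81.19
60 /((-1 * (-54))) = 10 /9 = 1.11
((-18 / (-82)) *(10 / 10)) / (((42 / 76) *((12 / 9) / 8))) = 2.38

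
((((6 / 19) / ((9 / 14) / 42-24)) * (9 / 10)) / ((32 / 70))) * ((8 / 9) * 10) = -6860 / 29773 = -0.23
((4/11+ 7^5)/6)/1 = 61627/22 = 2801.23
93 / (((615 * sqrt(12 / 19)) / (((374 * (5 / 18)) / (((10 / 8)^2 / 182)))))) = 8440432 * sqrt(57) / 27675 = 2302.58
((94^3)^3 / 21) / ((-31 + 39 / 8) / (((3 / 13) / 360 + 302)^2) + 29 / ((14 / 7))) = 1881793503606341.73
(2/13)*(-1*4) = -8/13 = -0.62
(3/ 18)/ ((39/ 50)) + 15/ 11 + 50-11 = 52223/ 1287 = 40.58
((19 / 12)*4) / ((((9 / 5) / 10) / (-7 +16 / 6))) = -12350 / 81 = -152.47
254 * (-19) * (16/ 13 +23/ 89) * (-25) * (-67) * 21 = -252797830.29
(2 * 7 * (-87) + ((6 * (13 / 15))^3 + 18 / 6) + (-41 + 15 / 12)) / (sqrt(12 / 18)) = -557071 * sqrt(6) / 1000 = -1364.54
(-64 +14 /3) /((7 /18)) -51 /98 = -15003 /98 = -153.09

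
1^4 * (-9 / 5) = -9 / 5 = -1.80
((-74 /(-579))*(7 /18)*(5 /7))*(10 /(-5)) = -370 /5211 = -0.07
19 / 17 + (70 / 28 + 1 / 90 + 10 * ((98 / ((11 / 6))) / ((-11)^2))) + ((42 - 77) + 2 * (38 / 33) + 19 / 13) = -306947272 / 13236795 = -23.19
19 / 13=1.46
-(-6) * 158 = 948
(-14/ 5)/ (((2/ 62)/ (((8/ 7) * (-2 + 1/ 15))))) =14384/ 75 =191.79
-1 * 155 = -155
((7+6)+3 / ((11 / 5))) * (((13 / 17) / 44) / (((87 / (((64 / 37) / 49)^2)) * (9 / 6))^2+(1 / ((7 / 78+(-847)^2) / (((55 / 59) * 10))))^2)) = 375618793894406060560722427904 / 16501882916327924004070530646798157800737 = 0.00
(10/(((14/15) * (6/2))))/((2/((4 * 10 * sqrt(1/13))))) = 500 * sqrt(13)/91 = 19.81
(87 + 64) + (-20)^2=551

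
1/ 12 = 0.08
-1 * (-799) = 799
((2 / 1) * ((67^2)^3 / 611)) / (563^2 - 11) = 90458382169 / 96830669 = 934.19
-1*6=-6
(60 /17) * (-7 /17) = -420 /289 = -1.45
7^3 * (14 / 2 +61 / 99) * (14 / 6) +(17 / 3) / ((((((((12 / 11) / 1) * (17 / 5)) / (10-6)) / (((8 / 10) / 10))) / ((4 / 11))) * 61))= 6095.47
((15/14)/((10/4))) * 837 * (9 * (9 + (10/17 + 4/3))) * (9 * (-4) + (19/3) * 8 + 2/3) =64336842/119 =540645.73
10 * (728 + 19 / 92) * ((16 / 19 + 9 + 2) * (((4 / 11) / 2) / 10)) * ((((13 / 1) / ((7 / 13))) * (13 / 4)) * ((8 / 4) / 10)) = 24604.97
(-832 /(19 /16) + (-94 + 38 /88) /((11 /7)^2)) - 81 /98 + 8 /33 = -10990469827 /14869932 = -739.11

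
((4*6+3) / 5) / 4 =27 / 20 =1.35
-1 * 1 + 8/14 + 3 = 2.57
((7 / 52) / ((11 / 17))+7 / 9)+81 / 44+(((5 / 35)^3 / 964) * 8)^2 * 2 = 24859078178318 / 8794291809303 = 2.83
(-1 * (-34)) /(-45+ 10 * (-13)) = -34 /175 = -0.19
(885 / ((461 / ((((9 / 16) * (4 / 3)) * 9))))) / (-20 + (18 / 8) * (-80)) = -0.06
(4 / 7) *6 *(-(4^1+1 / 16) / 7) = -195 / 98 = -1.99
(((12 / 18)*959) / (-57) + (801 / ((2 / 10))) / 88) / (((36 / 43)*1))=22191053 / 541728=40.96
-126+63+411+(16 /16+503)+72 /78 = 11088 /13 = 852.92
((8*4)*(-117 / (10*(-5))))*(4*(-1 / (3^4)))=-832 / 225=-3.70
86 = 86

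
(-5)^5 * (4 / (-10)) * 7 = 8750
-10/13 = -0.77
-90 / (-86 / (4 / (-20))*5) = -9 / 215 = -0.04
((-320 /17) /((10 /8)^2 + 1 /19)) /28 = -24320 /58429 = -0.42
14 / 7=2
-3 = -3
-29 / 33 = -0.88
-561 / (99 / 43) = -731 / 3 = -243.67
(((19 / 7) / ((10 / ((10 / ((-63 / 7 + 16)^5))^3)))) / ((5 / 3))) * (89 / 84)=8455 / 232630513987207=0.00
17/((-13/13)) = -17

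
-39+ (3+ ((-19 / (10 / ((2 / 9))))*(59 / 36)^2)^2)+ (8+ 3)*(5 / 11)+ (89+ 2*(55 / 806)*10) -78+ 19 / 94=-1104652999142539 / 64422553478400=-17.15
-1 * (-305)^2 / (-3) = 93025 / 3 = 31008.33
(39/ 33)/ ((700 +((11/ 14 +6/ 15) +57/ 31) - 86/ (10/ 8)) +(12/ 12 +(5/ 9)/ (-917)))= 33259590/ 17876932403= 0.00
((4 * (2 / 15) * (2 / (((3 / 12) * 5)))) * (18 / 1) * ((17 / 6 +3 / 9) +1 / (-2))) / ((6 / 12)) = 2048 / 25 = 81.92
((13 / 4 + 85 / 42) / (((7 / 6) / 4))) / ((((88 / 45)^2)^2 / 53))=96278574375 / 1469253632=65.53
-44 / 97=-0.45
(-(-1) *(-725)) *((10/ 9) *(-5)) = 36250/ 9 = 4027.78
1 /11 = 0.09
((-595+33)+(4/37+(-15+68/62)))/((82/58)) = -19152673/47027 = -407.27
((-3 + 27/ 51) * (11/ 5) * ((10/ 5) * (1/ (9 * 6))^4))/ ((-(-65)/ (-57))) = 1463/ 1304982900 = 0.00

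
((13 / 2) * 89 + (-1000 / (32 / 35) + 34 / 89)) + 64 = -160509 / 356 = -450.87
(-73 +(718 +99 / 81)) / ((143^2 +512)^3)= 5816 / 82885488873129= 0.00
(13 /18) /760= 13 /13680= 0.00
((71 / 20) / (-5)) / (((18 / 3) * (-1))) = 0.12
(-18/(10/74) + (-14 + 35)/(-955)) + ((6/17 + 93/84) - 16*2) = -74442887/454580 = -163.76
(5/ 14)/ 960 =1/ 2688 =0.00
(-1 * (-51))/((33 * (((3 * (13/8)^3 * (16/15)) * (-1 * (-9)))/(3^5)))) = 73440/24167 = 3.04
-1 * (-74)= 74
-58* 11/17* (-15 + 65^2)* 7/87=-648340/51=-12712.55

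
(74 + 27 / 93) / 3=2303 / 93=24.76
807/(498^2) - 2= -2.00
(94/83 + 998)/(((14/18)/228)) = 170168256/581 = 292888.56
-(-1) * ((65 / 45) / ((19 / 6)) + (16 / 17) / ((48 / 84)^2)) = 3.34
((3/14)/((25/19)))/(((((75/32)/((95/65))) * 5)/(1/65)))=5776/18484375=0.00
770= 770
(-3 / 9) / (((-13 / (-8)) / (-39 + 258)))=-584 / 13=-44.92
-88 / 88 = -1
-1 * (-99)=99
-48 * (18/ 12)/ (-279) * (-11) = -88/ 31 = -2.84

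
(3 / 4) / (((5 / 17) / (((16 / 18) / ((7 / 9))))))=102 / 35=2.91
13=13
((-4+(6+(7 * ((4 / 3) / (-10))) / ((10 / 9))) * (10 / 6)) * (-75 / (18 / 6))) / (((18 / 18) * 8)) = -115 / 8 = -14.38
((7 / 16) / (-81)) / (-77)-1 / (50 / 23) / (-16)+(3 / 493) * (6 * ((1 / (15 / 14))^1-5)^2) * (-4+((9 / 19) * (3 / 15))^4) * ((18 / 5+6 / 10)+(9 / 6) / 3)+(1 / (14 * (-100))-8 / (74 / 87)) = -45196338935459754607 / 2180368396552500000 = -20.73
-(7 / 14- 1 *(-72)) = -145 / 2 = -72.50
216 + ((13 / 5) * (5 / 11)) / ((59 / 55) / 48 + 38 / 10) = 2182776 / 10091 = 216.31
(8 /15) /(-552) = -1 /1035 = -0.00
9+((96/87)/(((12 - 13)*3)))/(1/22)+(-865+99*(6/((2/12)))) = 234892/87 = 2699.91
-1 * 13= -13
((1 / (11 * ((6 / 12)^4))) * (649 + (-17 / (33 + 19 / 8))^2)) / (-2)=-415970056 / 880979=-472.17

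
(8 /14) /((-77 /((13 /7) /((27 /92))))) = -0.05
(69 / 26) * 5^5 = 215625 / 26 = 8293.27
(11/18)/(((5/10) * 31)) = 11/279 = 0.04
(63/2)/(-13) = -63/26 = -2.42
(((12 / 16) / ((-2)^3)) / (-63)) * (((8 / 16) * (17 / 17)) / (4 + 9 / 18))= 1 / 6048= 0.00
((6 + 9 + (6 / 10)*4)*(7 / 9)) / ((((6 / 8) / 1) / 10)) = 1624 / 9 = 180.44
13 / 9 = 1.44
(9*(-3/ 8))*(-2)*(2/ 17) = 27/ 34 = 0.79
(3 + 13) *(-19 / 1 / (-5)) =304 / 5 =60.80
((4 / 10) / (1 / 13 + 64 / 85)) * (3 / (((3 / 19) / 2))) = 16796 / 917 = 18.32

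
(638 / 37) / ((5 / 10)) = 1276 / 37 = 34.49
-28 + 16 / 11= -292 / 11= -26.55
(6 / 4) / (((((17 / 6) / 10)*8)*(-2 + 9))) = 45 / 476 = 0.09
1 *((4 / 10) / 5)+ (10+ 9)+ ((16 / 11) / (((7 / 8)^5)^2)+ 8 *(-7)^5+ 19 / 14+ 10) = -20883682893560919 / 155361386950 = -134420.03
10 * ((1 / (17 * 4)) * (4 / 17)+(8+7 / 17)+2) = 104.15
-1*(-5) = 5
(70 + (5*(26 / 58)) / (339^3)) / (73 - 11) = 79085184635 / 70046877762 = 1.13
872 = 872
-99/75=-33/25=-1.32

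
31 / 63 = 0.49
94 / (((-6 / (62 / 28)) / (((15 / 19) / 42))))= -7285 / 11172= -0.65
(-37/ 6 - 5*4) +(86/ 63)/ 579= -1908791/ 72954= -26.16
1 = 1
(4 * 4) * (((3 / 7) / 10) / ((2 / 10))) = 24 / 7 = 3.43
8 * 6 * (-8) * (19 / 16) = -456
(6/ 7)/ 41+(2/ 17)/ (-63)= 0.02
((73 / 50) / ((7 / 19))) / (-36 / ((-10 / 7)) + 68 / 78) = 0.15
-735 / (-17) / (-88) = -735 / 1496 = -0.49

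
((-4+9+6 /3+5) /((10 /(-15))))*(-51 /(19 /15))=13770 /19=724.74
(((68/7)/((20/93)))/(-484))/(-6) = 527/33880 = 0.02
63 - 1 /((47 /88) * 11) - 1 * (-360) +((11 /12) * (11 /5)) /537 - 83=339.83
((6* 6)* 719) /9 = 2876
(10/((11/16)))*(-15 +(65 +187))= 37920/11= 3447.27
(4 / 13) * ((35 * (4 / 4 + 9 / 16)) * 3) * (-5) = -13125 / 52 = -252.40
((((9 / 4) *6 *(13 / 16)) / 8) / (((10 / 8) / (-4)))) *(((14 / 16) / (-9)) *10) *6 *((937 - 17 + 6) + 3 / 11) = 8344791 / 352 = 23706.79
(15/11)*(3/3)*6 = 90/11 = 8.18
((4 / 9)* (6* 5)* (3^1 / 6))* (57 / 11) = 380 / 11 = 34.55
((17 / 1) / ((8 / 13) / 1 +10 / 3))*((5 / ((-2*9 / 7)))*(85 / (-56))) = 93925 / 7392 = 12.71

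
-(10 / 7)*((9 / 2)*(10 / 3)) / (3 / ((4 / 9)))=-200 / 63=-3.17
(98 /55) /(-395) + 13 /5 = 56387 /21725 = 2.60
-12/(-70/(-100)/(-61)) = 7320/7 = 1045.71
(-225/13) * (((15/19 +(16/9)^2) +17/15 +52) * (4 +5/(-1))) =2196280/2223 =987.98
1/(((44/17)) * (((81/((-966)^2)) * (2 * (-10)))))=-440657/1980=-222.55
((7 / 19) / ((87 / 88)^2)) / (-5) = -54208 / 719055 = -0.08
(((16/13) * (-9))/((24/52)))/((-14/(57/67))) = 684/469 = 1.46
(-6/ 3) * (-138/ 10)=138/ 5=27.60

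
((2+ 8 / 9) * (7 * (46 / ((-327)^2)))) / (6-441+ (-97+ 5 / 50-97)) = -83720 / 6052288329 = -0.00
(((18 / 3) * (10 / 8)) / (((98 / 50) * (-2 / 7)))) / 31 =-375 / 868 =-0.43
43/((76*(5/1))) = 43/380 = 0.11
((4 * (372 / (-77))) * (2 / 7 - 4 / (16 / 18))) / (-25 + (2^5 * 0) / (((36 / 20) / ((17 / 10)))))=-43896 / 13475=-3.26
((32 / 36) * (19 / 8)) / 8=19 / 72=0.26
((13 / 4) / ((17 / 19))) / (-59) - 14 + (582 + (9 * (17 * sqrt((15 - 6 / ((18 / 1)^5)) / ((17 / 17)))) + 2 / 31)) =70643663 / 124372 + 17 * sqrt(14171757) / 108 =1160.57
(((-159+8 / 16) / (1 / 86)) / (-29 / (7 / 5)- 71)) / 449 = 95417 / 288258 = 0.33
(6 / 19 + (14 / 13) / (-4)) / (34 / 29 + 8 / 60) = 10005 / 280592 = 0.04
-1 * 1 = -1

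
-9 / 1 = -9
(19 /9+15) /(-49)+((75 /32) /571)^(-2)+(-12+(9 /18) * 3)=1557756467 /26250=59343.10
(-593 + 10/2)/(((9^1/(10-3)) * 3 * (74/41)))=-28126/333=-84.46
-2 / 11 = -0.18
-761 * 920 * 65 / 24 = -5688475 / 3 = -1896158.33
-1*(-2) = 2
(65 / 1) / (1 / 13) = 845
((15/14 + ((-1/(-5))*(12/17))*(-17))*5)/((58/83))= -7719/812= -9.51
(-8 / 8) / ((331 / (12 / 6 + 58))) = -60 / 331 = -0.18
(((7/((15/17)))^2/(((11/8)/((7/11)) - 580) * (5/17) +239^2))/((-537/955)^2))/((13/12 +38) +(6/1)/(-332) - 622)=-163281014232224/27232515827906706837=-0.00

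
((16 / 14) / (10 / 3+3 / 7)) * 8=192 / 79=2.43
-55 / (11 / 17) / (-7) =85 / 7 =12.14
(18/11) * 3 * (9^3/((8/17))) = 334611/44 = 7604.80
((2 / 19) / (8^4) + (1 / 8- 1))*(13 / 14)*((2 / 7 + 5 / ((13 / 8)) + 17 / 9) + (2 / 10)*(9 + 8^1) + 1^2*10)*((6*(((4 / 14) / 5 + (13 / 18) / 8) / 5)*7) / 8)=-35780152447 / 15253504000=-2.35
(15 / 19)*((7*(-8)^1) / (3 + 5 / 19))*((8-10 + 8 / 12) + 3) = -700 / 31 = -22.58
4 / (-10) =-2 / 5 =-0.40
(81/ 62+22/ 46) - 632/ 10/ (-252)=914329/ 449190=2.04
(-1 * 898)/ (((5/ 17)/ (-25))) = 76330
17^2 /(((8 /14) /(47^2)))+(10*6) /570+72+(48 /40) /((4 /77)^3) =3422534901 /3040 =1125833.85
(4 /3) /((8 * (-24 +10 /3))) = -1 /124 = -0.01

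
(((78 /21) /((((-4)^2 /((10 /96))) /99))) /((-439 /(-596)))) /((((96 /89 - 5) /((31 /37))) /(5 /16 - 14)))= 193112052705 /20317004288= 9.50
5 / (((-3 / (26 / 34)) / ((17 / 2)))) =-65 / 6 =-10.83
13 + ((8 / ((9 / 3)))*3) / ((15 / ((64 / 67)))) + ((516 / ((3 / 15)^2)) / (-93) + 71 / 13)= -48495964 / 405015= -119.74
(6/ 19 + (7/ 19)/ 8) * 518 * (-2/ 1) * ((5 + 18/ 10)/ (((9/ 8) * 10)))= -193732/ 855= -226.59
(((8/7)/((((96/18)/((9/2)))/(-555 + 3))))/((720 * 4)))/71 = -207/79520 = -0.00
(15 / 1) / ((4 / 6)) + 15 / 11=525 / 22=23.86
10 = 10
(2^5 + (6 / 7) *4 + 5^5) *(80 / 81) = 1769840 / 567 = 3121.41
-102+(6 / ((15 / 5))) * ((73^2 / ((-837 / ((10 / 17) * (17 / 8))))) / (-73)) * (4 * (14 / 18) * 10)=-717266 / 7533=-95.22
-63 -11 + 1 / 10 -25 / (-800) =-11819 / 160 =-73.87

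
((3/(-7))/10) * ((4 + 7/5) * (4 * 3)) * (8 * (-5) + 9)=15066/175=86.09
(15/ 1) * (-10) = -150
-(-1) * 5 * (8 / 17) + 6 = 142 / 17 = 8.35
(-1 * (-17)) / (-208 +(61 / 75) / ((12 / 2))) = -7650 / 93539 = -0.08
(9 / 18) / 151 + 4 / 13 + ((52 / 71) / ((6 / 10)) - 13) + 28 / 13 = -7789133 / 836238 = -9.31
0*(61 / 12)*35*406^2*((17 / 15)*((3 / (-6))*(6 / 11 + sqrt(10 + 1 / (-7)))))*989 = 0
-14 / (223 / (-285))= 3990 / 223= 17.89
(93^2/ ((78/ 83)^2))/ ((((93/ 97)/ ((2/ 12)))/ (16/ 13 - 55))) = -4826646959/ 52728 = -91538.59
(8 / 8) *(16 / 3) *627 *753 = 2518032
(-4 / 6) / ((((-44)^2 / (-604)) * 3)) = 151 / 2178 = 0.07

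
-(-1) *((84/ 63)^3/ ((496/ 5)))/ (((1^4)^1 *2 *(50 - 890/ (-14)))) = 14/ 133083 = 0.00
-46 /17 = -2.71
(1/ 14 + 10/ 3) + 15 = 773/ 42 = 18.40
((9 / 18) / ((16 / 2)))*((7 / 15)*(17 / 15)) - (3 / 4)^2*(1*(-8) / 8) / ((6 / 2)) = 397 / 1800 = 0.22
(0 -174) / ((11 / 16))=-2784 / 11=-253.09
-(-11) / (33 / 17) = 17 / 3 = 5.67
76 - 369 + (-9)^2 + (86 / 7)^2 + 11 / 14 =-5907 / 98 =-60.28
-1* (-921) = 921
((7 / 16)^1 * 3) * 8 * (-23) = -241.50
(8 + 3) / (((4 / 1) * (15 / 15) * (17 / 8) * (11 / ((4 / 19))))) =0.02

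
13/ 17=0.76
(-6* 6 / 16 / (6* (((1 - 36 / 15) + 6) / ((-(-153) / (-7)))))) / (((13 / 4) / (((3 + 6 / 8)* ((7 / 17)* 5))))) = 10125 / 2392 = 4.23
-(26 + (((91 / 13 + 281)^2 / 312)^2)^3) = -1703893329976781106890 / 4826809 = -353006164108996.46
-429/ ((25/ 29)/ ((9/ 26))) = -8613/ 50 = -172.26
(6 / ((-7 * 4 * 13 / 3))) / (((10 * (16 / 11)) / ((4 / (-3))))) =33 / 7280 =0.00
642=642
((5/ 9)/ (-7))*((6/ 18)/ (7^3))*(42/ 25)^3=-8/ 21875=-0.00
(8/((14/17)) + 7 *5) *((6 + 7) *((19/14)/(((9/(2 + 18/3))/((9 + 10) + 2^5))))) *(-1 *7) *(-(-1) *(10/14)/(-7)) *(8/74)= 2761.61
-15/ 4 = -3.75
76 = 76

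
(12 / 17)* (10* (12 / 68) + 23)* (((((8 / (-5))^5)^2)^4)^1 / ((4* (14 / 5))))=839407479338174373738754158567037599744 / 3679815563373267650604248046875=228111291.15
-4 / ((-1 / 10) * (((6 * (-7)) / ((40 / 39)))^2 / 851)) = 13616000 / 670761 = 20.30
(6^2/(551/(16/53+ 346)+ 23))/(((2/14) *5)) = 243432/118775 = 2.05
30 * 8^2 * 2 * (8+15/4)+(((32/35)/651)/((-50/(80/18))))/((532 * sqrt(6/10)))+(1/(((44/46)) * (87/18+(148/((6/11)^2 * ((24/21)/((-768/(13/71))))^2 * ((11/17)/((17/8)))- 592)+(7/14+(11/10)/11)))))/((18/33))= 13916075316029366555/308421127429782- 32 * sqrt(15)/409104675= 45120.37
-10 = -10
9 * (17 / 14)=153 / 14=10.93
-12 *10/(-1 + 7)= -20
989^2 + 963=979084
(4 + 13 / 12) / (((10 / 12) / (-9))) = -549 / 10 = -54.90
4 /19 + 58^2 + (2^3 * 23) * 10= 98880 /19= 5204.21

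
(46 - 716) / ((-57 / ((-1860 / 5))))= -83080 / 19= -4372.63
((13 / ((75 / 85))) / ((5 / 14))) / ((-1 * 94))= -1547 / 3525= -0.44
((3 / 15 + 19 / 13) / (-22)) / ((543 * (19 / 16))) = -288 / 2458885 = -0.00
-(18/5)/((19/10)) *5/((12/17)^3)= -24565/912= -26.94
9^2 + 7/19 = 1546/19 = 81.37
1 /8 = 0.12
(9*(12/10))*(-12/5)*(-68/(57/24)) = 352512/475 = 742.13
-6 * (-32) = 192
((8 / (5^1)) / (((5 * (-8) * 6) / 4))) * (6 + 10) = -32 / 75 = -0.43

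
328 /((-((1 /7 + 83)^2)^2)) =-0.00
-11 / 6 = -1.83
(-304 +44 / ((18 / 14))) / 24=-607 / 54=-11.24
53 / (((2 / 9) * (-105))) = -159 / 70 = -2.27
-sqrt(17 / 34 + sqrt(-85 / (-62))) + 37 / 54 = 37 / 54-sqrt(1922 + 62 * sqrt(5270)) / 62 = -0.61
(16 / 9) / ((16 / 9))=1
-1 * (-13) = 13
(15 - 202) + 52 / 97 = -18087 / 97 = -186.46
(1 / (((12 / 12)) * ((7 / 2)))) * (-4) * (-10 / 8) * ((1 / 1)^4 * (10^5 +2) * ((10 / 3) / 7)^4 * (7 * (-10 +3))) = -476200000 / 1323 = -359939.53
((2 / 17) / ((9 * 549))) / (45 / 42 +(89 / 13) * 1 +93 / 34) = 0.00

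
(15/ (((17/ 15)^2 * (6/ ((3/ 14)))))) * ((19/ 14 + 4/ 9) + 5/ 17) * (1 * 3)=5050125/ 1925896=2.62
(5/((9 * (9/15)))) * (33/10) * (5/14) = 275/252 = 1.09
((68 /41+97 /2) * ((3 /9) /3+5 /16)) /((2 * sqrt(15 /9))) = 27877 * sqrt(15) /13120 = 8.23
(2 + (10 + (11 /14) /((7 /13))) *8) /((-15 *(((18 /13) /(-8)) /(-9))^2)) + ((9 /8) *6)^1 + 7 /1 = -3307001 /196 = -16872.45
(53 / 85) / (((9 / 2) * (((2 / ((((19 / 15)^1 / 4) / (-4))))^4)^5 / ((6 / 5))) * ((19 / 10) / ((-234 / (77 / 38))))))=-25899491712249165195222009089 / 28738438385136163274137409842839552000000000000000000000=-0.00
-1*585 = -585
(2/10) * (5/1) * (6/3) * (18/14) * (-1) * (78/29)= -1404/203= -6.92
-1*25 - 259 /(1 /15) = -3910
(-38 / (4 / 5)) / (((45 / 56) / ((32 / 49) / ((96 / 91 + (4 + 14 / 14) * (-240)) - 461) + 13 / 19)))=-18317468 / 453165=-40.42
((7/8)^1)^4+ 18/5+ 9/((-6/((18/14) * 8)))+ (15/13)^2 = -240122821/24227840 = -9.91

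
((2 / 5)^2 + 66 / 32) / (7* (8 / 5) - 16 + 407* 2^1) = 127 / 46240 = 0.00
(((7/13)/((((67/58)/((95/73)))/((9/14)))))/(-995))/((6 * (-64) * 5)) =1653/8097930880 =0.00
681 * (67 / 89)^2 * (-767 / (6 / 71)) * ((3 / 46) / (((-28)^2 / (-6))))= 499426617339 / 285662944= 1748.31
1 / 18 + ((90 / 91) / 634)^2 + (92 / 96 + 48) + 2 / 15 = 14723220222437 / 299573787240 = 49.15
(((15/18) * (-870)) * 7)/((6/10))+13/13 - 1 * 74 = -25594/3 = -8531.33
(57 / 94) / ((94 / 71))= 4047 / 8836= 0.46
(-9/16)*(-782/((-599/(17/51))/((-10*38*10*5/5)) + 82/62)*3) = 155451825/211507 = 734.97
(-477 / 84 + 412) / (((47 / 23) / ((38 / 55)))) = 4971749 / 36190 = 137.38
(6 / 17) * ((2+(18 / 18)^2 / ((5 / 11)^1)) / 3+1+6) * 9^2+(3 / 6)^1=40909 / 170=240.64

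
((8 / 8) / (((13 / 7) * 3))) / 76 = 7 / 2964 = 0.00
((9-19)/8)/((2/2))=-5/4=-1.25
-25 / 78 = -0.32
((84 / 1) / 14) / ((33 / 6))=12 / 11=1.09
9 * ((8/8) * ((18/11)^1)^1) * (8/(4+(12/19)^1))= 25.44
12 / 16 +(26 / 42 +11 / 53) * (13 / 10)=8123 / 4452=1.82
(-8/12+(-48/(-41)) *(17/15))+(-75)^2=3459781/615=5625.66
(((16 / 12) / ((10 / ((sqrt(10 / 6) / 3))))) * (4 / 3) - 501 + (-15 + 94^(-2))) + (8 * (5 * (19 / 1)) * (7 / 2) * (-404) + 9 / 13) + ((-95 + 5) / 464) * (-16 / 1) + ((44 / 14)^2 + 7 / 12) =-263238932228345 / 244841142 + 8 * sqrt(15) / 405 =-1075141.67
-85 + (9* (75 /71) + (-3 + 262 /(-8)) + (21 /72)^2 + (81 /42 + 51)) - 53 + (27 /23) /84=-732270281 /6584256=-111.22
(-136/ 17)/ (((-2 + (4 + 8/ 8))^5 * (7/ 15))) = -40/ 567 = -0.07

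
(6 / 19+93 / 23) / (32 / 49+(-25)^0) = 31115 / 11799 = 2.64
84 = 84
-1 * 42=-42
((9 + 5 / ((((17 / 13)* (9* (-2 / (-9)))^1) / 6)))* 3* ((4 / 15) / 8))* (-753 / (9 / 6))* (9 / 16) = -196533 / 340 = -578.04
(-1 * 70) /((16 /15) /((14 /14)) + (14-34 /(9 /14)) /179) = -281925 /3421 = -82.41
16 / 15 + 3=61 / 15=4.07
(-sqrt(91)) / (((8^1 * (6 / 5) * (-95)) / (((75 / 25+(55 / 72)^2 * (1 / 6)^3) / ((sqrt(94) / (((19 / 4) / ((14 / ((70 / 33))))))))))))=16811285 * sqrt(8554) / 666901610496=0.00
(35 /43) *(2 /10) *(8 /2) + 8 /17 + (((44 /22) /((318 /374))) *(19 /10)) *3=2814543 /193715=14.53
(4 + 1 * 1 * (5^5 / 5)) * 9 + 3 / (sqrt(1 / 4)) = 5667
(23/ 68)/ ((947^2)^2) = 23/ 54690114008708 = 0.00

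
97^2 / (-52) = -9409 / 52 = -180.94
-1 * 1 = -1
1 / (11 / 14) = 14 / 11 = 1.27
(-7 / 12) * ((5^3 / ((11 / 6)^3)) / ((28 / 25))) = -28125 / 2662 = -10.57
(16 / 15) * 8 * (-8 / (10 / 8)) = -4096 / 75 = -54.61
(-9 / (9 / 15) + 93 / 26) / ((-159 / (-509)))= -50391 / 1378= -36.57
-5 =-5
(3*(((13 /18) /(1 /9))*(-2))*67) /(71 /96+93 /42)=-1755936 /1985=-884.60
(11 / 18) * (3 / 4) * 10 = 55 / 12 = 4.58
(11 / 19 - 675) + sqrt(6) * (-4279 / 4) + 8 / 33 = -4279 * sqrt(6) / 4 - 422710 / 627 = -3294.52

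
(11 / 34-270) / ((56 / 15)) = -137535 / 1904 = -72.23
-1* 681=-681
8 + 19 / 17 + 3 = 206 / 17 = 12.12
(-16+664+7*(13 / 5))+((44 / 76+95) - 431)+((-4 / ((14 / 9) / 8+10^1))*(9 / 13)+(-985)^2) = 439899430909 / 453245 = 970555.51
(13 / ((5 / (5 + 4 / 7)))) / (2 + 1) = 169 / 35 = 4.83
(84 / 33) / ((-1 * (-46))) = 0.06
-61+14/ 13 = -779/ 13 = -59.92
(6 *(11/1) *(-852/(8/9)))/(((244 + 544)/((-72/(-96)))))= -189783/3152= -60.21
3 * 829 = 2487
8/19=0.42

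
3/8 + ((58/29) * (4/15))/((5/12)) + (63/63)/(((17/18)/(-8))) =-23173/3400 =-6.82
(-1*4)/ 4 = -1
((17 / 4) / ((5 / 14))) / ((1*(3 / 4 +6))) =1.76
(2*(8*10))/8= 20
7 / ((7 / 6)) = 6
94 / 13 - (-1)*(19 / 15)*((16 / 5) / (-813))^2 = 23299220482 / 3222223875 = 7.23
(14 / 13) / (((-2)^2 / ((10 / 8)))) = 35 / 104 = 0.34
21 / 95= 0.22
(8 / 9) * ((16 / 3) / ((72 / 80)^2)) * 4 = 51200 / 2187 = 23.41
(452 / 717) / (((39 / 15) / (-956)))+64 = -6544 / 39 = -167.79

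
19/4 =4.75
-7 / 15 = -0.47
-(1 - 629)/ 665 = 628/ 665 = 0.94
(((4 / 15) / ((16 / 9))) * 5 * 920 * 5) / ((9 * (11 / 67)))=77050 / 33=2334.85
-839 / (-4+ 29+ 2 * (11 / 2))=-839 / 36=-23.31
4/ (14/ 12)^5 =31104/ 16807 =1.85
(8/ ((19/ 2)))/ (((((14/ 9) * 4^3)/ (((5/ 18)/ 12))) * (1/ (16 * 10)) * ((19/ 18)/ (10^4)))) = 750000/ 2527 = 296.79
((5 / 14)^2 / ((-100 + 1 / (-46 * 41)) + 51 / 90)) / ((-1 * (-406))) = -353625 / 111923007392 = -0.00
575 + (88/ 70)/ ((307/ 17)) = 6179123/ 10745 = 575.07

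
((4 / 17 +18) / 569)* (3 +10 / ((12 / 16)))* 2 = 30380 / 29019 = 1.05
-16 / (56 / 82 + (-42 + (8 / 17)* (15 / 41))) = 5576 / 14339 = 0.39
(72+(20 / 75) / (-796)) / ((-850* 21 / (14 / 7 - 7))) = 214919 / 10656450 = 0.02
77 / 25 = 3.08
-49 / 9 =-5.44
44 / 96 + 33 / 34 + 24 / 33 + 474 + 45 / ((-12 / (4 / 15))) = 2132501 / 4488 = 475.16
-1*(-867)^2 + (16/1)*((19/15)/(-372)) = -1048606231/1395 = -751689.05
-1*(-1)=1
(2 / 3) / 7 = 2 / 21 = 0.10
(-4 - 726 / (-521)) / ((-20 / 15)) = 2037 / 1042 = 1.95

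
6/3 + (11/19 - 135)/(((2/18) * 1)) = -1207.79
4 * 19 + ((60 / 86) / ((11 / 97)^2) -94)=188616 / 5203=36.25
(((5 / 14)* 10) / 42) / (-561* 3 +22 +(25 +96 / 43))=-1075 / 20654088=-0.00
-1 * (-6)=6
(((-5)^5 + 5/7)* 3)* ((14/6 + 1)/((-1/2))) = 437400/7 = 62485.71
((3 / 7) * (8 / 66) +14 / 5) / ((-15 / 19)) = -6954 / 1925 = -3.61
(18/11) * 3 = 4.91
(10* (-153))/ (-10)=153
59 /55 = 1.07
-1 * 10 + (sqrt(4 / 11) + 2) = -8 + 2 * sqrt(11) / 11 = -7.40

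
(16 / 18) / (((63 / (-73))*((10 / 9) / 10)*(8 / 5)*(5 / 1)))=-1.16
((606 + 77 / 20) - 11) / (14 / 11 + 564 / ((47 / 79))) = 131747 / 208840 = 0.63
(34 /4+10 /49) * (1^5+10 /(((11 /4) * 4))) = 2559 /154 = 16.62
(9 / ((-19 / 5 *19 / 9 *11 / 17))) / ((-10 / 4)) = 2754 / 3971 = 0.69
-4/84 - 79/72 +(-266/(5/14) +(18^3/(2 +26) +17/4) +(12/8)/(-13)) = -17478263/32760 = -533.52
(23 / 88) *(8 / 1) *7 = 161 / 11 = 14.64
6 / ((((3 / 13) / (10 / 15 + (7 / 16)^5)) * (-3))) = -5.92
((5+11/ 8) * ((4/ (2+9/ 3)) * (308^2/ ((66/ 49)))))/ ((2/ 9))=8081766/ 5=1616353.20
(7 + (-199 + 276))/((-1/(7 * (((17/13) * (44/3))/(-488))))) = 18326/793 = 23.11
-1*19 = -19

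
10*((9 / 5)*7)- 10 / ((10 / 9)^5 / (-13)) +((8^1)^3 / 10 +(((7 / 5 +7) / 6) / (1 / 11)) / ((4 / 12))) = 3001637 / 10000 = 300.16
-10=-10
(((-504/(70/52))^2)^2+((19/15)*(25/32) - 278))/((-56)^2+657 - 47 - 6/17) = 20042113899601567/3820560000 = 5245857.65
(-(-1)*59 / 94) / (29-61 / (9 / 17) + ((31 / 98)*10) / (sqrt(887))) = -438775153236 / 60274889285689-36296505*sqrt(887) / 120549778571378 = -0.01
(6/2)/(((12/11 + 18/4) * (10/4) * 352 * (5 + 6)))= 1/18040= 0.00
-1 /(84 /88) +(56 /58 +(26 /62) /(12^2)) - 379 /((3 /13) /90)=-133944311281 /906192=-147810.08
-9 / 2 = -4.50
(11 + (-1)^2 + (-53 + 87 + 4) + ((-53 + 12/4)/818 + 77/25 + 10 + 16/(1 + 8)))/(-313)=-5962912/28803825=-0.21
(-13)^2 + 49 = 218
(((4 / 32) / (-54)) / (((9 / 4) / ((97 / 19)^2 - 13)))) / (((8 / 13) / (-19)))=0.41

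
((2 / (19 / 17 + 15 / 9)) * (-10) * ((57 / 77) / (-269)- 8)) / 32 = 1.80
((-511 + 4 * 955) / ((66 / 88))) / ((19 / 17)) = 75004 / 19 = 3947.58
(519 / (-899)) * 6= -3114 / 899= -3.46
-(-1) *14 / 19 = 14 / 19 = 0.74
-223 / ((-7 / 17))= 3791 / 7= 541.57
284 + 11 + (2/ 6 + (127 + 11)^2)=19339.33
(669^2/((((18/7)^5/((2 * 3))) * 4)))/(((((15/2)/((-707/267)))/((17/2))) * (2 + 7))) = -10045423746757/5045146560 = -1991.11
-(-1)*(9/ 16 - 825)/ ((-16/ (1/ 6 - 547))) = -14426557/ 512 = -28176.87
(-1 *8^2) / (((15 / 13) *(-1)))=55.47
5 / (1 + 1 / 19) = 19 / 4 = 4.75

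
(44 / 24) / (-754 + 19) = -11 / 4410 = -0.00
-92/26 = -3.54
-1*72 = -72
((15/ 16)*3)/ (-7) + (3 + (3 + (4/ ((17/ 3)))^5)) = 918119523/ 159023984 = 5.77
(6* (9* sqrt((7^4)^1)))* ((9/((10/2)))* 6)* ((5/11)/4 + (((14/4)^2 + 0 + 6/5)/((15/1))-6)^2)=102781505799/137500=747501.86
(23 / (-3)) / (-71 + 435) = -23 / 1092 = -0.02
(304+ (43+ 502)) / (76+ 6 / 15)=11.11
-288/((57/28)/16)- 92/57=-129116/57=-2265.19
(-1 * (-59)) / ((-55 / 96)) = -5664 / 55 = -102.98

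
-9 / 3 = -3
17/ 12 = 1.42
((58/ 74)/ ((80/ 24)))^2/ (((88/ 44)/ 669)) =5063661/ 273800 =18.49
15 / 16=0.94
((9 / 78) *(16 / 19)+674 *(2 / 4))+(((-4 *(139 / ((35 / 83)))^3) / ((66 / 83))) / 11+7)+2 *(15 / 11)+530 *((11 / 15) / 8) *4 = -20986891384769227 / 1281405125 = -16378029.85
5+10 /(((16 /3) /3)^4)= 196645 /32768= 6.00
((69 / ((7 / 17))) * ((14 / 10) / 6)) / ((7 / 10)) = 55.86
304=304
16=16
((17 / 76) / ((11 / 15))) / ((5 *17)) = 3 / 836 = 0.00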